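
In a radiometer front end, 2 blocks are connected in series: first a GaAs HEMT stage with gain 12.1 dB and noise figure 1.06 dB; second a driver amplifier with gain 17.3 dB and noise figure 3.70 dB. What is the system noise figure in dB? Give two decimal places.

Convert to linear (a loss of L dB is a gain of −L dB): F_i = 10^(NF_i/10), G_i = 10^(G_i,dB/10)
  Stage 1: F_1 = 10^(1.06/10) = 1.276, G_1 = 10^(12.1/10) = 16.22
  Stage 2: F_2 = 10^(3.70/10) = 2.344, G_2 = 10^(17.3/10) = 53.70
Friis cascade:
  F = 1.276 + (2.344 − 1)/16.22 = 1.359
NF = 10 log₁₀(1.359) = 1.33 dB

1.33 dB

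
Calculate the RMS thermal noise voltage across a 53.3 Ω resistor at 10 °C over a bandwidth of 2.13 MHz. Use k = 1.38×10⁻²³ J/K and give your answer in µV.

1.33 µV

T = 10 °C + 273.15 = 283.15 K
V_n = √(4kTRB)
4kTRB = 4 × 1.38×10⁻²³ × 283.15 × 5.33×10¹ × 2.13×10⁶ = 1.77×10⁻¹² V²
V_n = √(1.77×10⁻¹²) = 1.33×10⁻⁶ V = 1.33 µV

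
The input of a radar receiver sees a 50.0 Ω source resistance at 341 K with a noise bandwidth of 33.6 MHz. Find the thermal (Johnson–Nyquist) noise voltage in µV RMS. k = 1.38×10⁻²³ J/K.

V_n = √(4kTRB)
4kTRB = 4 × 1.38×10⁻²³ × 341 × 5.00×10¹ × 3.36×10⁷ = 3.16×10⁻¹¹ V²
V_n = √(3.16×10⁻¹¹) = 5.62×10⁻⁶ V = 5.62 µV

5.62 µV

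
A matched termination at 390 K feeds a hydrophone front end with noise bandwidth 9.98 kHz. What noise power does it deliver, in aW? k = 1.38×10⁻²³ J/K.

P_n = kTB = 1.38×10⁻²³ × 390 × 9.98×10³ = 5.37×10⁻¹⁷ W = 53.7 aW

53.7 aW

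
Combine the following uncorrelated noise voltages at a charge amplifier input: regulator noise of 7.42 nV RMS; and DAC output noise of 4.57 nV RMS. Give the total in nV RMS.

Uncorrelated sources add in power (mean-square): V_tot = √(ΣV_i²)
V_tot = √[(7.42×10⁻⁹)² + (4.57×10⁻⁹)²] = 8.71×10⁻⁹ V = 8.71 nV

8.71 nV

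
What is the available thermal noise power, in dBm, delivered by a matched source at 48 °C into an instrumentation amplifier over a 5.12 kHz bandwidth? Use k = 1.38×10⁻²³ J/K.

−136.4 dBm

T = 48 °C + 273.15 = 321.15 K
P_n = kTB = 1.38×10⁻²³ × 321.15 × 5.12×10³ = 2.27×10⁻¹⁷ W
In dBm: 10 log₁₀(2.27×10⁻¹⁷ / 10⁻³) = −136.4 dBm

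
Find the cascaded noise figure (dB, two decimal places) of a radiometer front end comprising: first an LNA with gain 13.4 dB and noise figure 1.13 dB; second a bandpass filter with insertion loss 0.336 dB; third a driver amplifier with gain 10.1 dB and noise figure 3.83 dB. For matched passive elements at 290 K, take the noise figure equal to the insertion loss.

1.37 dB

Convert to linear (a loss of L dB is a gain of −L dB): F_i = 10^(NF_i/10), G_i = 10^(G_i,dB/10)
  Stage 1: F_1 = 10^(1.13/10) = 1.297, G_1 = 10^(13.4/10) = 21.88
  Stage 2: F_2 = 10^(0.336/10) = 1.080, G_2 = 10^(−0.336/10) = 0.9256
  Stage 3: F_3 = 10^(3.83/10) = 2.415, G_3 = 10^(10.1/10) = 10.23
Friis cascade:
  F = 1.297 + (1.080 − 1)/21.88 + (2.415 − 1)/20.25 = 1.371
NF = 10 log₁₀(1.371) = 1.37 dB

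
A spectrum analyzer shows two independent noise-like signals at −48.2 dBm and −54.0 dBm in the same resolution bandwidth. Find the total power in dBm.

Convert to linear, add, convert back:
P₁ = 1.51×10⁻⁸ W, P₂ = 3.98×10⁻⁹ W
P_tot = 1.91×10⁻⁸ W → 10 log₁₀(P_tot / 10⁻³) = −47.2 dBm

−47.2 dBm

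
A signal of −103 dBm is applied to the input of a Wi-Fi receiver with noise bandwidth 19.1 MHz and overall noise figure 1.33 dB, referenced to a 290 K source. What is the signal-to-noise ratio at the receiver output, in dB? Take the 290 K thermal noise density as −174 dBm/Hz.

−3.1 dB

Noise floor: N = −174 + 10 log₁₀(B) + NF
10 log₁₀(1.91×10⁷) = 72.81 dB
N = −174 + 72.81 + 1.33 = −99.86 dBm
SNR = P_sig − N = −103 − (−99.86) = −3.14 dB → −3.1 dB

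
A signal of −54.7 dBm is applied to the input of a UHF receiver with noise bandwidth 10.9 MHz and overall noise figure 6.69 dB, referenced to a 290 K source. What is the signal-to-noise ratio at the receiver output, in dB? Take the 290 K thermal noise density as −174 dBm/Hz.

42.2 dB

Noise floor: N = −174 + 10 log₁₀(B) + NF
10 log₁₀(1.09×10⁷) = 70.37 dB
N = −174 + 70.37 + 6.69 = −96.94 dBm
SNR = P_sig − N = −54.7 − (−96.94) = 42.24 dB → 42.2 dB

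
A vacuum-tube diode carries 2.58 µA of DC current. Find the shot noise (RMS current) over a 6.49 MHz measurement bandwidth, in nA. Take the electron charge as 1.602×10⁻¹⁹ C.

2.32 nA

I_n = √(2qI·B)
2qI·B = 2 × 1.602×10⁻¹⁹ × 2.58×10⁻⁶ × 6.49×10⁶ = 5.36×10⁻¹⁸ A²
I_n = √(5.36×10⁻¹⁸) = 2.32×10⁻⁹ A = 2.32 nA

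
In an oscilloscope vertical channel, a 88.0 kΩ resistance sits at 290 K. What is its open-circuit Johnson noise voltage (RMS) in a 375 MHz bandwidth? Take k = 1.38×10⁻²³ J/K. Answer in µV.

V_n = √(4kTRB)
4kTRB = 4 × 1.38×10⁻²³ × 290 × 8.80×10⁴ × 3.75×10⁸ = 5.28×10⁻⁷ V²
V_n = √(5.28×10⁻⁷) = 7.27×10⁻⁴ V = 727 µV

727 µV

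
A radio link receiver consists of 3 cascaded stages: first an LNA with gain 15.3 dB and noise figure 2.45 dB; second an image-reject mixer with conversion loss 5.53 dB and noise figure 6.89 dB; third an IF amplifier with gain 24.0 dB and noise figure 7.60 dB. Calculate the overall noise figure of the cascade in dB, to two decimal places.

3.75 dB

Convert to linear (a loss of L dB is a gain of −L dB): F_i = 10^(NF_i/10), G_i = 10^(G_i,dB/10)
  Stage 1: F_1 = 10^(2.45/10) = 1.758, G_1 = 10^(15.3/10) = 33.88
  Stage 2: F_2 = 10^(6.89/10) = 4.887, G_2 = 10^(−5.53/10) = 0.2799
  Stage 3: F_3 = 10^(7.60/10) = 5.754, G_3 = 10^(24.0/10) = 251.2
Friis cascade:
  F = 1.758 + (4.887 − 1)/33.88 + (5.754 − 1)/9.484 = 2.374
NF = 10 log₁₀(2.374) = 3.75 dB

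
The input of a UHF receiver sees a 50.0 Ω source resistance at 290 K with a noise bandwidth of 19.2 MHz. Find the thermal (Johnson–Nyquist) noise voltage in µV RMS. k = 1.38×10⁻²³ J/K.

3.92 µV

V_n = √(4kTRB)
4kTRB = 4 × 1.38×10⁻²³ × 290 × 5.00×10¹ × 1.92×10⁷ = 1.54×10⁻¹¹ V²
V_n = √(1.54×10⁻¹¹) = 3.92×10⁻⁶ V = 3.92 µV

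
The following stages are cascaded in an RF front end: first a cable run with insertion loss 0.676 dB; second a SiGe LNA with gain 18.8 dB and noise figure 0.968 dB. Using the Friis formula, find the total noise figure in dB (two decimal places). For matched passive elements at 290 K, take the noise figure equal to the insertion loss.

1.64 dB

Convert to linear (a loss of L dB is a gain of −L dB): F_i = 10^(NF_i/10), G_i = 10^(G_i,dB/10)
  Stage 1: F_1 = 10^(0.676/10) = 1.168, G_1 = 10^(−0.676/10) = 0.8559
  Stage 2: F_2 = 10^(0.968/10) = 1.250, G_2 = 10^(18.8/10) = 75.86
Friis cascade:
  F = 1.168 + (1.250 − 1)/0.8559 = 1.460
NF = 10 log₁₀(1.460) = 1.64 dB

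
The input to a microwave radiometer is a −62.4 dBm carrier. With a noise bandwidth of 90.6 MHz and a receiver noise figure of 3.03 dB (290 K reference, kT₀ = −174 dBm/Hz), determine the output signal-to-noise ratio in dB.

29.0 dB

Noise floor: N = −174 + 10 log₁₀(B) + NF
10 log₁₀(9.06×10⁷) = 79.57 dB
N = −174 + 79.57 + 3.03 = −91.40 dBm
SNR = P_sig − N = −62.4 − (−91.40) = 29.00 dB → 29.0 dB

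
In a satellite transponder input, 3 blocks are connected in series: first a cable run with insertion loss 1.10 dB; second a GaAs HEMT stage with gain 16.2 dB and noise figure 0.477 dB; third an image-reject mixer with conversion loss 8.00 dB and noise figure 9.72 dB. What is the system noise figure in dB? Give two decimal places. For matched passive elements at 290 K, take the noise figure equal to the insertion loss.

2.30 dB

Convert to linear (a loss of L dB is a gain of −L dB): F_i = 10^(NF_i/10), G_i = 10^(G_i,dB/10)
  Stage 1: F_1 = 10^(1.10/10) = 1.288, G_1 = 10^(−1.10/10) = 0.7762
  Stage 2: F_2 = 10^(0.477/10) = 1.116, G_2 = 10^(16.2/10) = 41.69
  Stage 3: F_3 = 10^(9.72/10) = 9.376, G_3 = 10^(−8.00/10) = 0.1585
Friis cascade:
  F = 1.288 + (1.116 − 1)/0.7762 + (9.376 − 1)/32.36 = 1.697
NF = 10 log₁₀(1.697) = 2.30 dB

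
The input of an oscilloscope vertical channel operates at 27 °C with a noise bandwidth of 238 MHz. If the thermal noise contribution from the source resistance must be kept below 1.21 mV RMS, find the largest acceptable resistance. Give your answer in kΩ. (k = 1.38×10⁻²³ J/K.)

T = 27 °C + 273.15 = 300.15 K
Johnson–Nyquist: V_n = √(4kTRB) ⇒ R = V_n² / (4kTB)
4kTB = 4 × 1.38×10⁻²³ × 300.15 × 2.38×10⁸ = 3.94×10⁻¹²
R = (1.21×10⁻³)² / 3.94×10⁻¹² = 3.71×10⁵ Ω = 371 kΩ

371 kΩ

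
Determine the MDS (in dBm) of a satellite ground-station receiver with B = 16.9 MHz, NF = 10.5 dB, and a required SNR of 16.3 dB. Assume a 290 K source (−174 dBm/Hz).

−74.9 dBm

Sensitivity = −174 + 10 log₁₀(B) + NF + SNR_min
= −174 + 72.28 + 10.5 + 16.3
= −74.92 dBm → −74.9 dBm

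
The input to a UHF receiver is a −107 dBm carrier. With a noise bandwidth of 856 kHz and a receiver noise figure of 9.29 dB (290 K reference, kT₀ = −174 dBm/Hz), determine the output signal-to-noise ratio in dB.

Noise floor: N = −174 + 10 log₁₀(B) + NF
10 log₁₀(8.56×10⁵) = 59.32 dB
N = −174 + 59.32 + 9.29 = −105.39 dBm
SNR = P_sig − N = −107 − (−105.39) = −1.61 dB → −1.6 dB

−1.6 dB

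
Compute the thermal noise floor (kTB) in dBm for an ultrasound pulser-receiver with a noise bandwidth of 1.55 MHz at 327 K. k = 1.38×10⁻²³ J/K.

−111.6 dBm

P_n = kTB = 1.38×10⁻²³ × 327 × 1.55×10⁶ = 6.99×10⁻¹⁵ W
In dBm: 10 log₁₀(6.99×10⁻¹⁵ / 10⁻³) = −111.6 dBm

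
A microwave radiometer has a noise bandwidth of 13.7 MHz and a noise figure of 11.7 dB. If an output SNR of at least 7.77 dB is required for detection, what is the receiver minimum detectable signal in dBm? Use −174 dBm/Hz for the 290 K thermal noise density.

Sensitivity = −174 + 10 log₁₀(B) + NF + SNR_min
= −174 + 71.37 + 11.7 + 7.77
= −83.16 dBm → −83.2 dBm

−83.2 dBm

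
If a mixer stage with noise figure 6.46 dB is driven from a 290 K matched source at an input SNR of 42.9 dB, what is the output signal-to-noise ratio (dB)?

36.44 dB

By definition F = SNR_in/SNR_out, so in dB: SNR_out = SNR_in − NF
SNR_out = 42.9 − 6.46 = 36.44 dB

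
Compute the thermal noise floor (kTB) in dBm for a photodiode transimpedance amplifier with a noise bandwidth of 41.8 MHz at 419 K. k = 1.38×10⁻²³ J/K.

P_n = kTB = 1.38×10⁻²³ × 419 × 4.18×10⁷ = 2.42×10⁻¹³ W
In dBm: 10 log₁₀(2.42×10⁻¹³ / 10⁻³) = −96.2 dBm

−96.2 dBm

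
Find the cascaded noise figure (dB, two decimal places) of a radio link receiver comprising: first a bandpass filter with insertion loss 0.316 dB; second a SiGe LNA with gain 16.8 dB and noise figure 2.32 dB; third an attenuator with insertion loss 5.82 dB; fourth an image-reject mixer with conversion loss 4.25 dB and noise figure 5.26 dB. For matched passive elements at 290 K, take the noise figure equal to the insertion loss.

3.22 dB

Convert to linear (a loss of L dB is a gain of −L dB): F_i = 10^(NF_i/10), G_i = 10^(G_i,dB/10)
  Stage 1: F_1 = 10^(0.316/10) = 1.075, G_1 = 10^(−0.316/10) = 0.9298
  Stage 2: F_2 = 10^(2.32/10) = 1.706, G_2 = 10^(16.8/10) = 47.86
  Stage 3: F_3 = 10^(5.82/10) = 3.819, G_3 = 10^(−5.82/10) = 0.2618
  Stage 4: F_4 = 10^(5.26/10) = 3.357, G_4 = 10^(−4.25/10) = 0.3758
Friis cascade:
  F = 1.075 + (1.706 − 1)/0.9298 + (3.819 − 1)/44.50 + (3.357 − 1)/11.65 = 2.101
NF = 10 log₁₀(2.101) = 3.22 dB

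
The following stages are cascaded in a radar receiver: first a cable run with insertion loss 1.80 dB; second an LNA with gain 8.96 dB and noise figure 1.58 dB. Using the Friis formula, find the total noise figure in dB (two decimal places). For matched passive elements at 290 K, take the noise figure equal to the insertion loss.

3.38 dB

Convert to linear (a loss of L dB is a gain of −L dB): F_i = 10^(NF_i/10), G_i = 10^(G_i,dB/10)
  Stage 1: F_1 = 10^(1.80/10) = 1.514, G_1 = 10^(−1.80/10) = 0.6607
  Stage 2: F_2 = 10^(1.58/10) = 1.439, G_2 = 10^(8.96/10) = 7.870
Friis cascade:
  F = 1.514 + (1.439 − 1)/0.6607 = 2.178
NF = 10 log₁₀(2.178) = 3.38 dB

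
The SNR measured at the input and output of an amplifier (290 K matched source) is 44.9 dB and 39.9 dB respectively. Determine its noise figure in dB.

NF (dB) = SNR_in(dB) − SNR_out(dB) when the source is at T₀
NF = 44.9 − 39.9 = 5.0 dB

5.0 dB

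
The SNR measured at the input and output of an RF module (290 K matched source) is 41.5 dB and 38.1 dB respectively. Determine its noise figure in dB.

3.4 dB

NF (dB) = SNR_in(dB) − SNR_out(dB) when the source is at T₀
NF = 41.5 − 38.1 = 3.4 dB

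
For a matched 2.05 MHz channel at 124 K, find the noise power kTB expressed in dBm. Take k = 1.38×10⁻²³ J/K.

−114.5 dBm

P_n = kTB = 1.38×10⁻²³ × 124 × 2.05×10⁶ = 3.51×10⁻¹⁵ W
In dBm: 10 log₁₀(3.51×10⁻¹⁵ / 10⁻³) = −114.5 dBm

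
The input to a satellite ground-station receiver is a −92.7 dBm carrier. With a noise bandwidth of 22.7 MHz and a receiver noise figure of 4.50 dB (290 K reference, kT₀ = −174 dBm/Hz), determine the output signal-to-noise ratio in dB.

3.2 dB

Noise floor: N = −174 + 10 log₁₀(B) + NF
10 log₁₀(2.27×10⁷) = 73.56 dB
N = −174 + 73.56 + 4.50 = −95.94 dBm
SNR = P_sig − N = −92.7 − (−95.94) = 3.24 dB → 3.2 dB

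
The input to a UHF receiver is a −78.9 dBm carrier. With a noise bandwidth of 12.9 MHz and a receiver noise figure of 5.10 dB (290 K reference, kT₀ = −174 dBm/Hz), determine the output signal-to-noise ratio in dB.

18.9 dB

Noise floor: N = −174 + 10 log₁₀(B) + NF
10 log₁₀(1.29×10⁷) = 71.11 dB
N = −174 + 71.11 + 5.10 = −97.79 dBm
SNR = P_sig − N = −78.9 − (−97.79) = 18.89 dB → 18.9 dB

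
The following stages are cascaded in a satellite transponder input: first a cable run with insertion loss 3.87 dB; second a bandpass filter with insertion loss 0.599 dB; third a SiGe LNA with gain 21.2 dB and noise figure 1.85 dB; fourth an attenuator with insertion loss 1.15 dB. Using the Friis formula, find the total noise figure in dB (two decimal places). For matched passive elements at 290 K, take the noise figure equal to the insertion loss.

Convert to linear (a loss of L dB is a gain of −L dB): F_i = 10^(NF_i/10), G_i = 10^(G_i,dB/10)
  Stage 1: F_1 = 10^(3.87/10) = 2.438, G_1 = 10^(−3.87/10) = 0.4102
  Stage 2: F_2 = 10^(0.599/10) = 1.148, G_2 = 10^(−0.599/10) = 0.8712
  Stage 3: F_3 = 10^(1.85/10) = 1.531, G_3 = 10^(21.2/10) = 131.8
  Stage 4: F_4 = 10^(1.15/10) = 1.303, G_4 = 10^(−1.15/10) = 0.7674
Friis cascade:
  F = 2.438 + (1.148 − 1)/0.4102 + (1.531 − 1)/0.3574 + (1.303 − 1)/47.11 = 4.291
NF = 10 log₁₀(4.291) = 6.33 dB

6.33 dB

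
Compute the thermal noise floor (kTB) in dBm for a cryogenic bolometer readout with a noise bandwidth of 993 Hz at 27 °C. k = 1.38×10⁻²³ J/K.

−143.9 dBm

T = 27 °C + 273.15 = 300.15 K
P_n = kTB = 1.38×10⁻²³ × 300.15 × 9.93×10² = 4.11×10⁻¹⁸ W
In dBm: 10 log₁₀(4.11×10⁻¹⁸ / 10⁻³) = −143.9 dBm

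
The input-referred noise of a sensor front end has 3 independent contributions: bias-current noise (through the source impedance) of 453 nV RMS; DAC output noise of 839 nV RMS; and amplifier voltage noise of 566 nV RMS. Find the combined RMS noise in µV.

Uncorrelated sources add in power (mean-square): V_tot = √(ΣV_i²)
V_tot = √[(4.53×10⁻⁷)² + (8.39×10⁻⁷)² + (5.66×10⁻⁷)²] = 1.11×10⁻⁶ V = 1.11 µV

1.11 µV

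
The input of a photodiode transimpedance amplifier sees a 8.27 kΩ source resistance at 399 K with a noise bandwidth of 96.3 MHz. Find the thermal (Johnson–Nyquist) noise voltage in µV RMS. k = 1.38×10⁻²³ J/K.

132 µV

V_n = √(4kTRB)
4kTRB = 4 × 1.38×10⁻²³ × 399 × 8.27×10³ × 9.63×10⁷ = 1.75×10⁻⁸ V²
V_n = √(1.75×10⁻⁸) = 1.32×10⁻⁴ V = 132 µV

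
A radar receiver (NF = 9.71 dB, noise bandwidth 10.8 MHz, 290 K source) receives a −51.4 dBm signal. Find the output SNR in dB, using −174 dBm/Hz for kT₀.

Noise floor: N = −174 + 10 log₁₀(B) + NF
10 log₁₀(1.08×10⁷) = 70.33 dB
N = −174 + 70.33 + 9.71 = −93.96 dBm
SNR = P_sig − N = −51.4 − (−93.96) = 42.56 dB → 42.6 dB

42.6 dB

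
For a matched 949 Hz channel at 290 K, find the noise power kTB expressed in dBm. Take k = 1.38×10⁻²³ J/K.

P_n = kTB = 1.38×10⁻²³ × 290 × 9.49×10² = 3.80×10⁻¹⁸ W
In dBm: 10 log₁₀(3.80×10⁻¹⁸ / 10⁻³) = −144.2 dBm

−144.2 dBm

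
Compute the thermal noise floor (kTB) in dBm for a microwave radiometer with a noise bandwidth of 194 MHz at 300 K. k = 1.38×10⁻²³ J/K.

P_n = kTB = 1.38×10⁻²³ × 300 × 1.94×10⁸ = 8.03×10⁻¹³ W
In dBm: 10 log₁₀(8.03×10⁻¹³ / 10⁻³) = −91.0 dBm

−91.0 dBm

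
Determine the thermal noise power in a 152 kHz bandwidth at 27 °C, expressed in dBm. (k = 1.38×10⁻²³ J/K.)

−122.0 dBm

T = 27 °C + 273.15 = 300.15 K
P_n = kTB = 1.38×10⁻²³ × 300.15 × 1.52×10⁵ = 6.30×10⁻¹⁶ W
In dBm: 10 log₁₀(6.30×10⁻¹⁶ / 10⁻³) = −122.0 dBm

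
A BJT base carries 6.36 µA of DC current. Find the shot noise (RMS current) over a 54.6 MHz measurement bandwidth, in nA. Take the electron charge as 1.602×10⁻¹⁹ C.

10.5 nA

I_n = √(2qI·B)
2qI·B = 2 × 1.602×10⁻¹⁹ × 6.36×10⁻⁶ × 5.46×10⁷ = 1.11×10⁻¹⁶ A²
I_n = √(1.11×10⁻¹⁶) = 1.05×10⁻⁸ A = 10.5 nA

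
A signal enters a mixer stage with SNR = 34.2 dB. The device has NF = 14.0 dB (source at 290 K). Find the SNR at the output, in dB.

By definition F = SNR_in/SNR_out, so in dB: SNR_out = SNR_in − NF
SNR_out = 34.2 − 14.0 = 20.2 dB

20.2 dB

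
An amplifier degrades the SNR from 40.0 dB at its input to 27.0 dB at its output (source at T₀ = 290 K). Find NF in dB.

NF (dB) = SNR_in(dB) − SNR_out(dB) when the source is at T₀
NF = 40.0 − 27.0 = 13.0 dB

13.0 dB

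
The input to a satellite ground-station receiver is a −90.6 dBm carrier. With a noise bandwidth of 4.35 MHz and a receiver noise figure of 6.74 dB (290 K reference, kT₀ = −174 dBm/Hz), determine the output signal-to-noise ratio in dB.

Noise floor: N = −174 + 10 log₁₀(B) + NF
10 log₁₀(4.35×10⁶) = 66.38 dB
N = −174 + 66.38 + 6.74 = −100.88 dBm
SNR = P_sig − N = −90.6 − (−100.88) = 10.28 dB → 10.3 dB

10.3 dB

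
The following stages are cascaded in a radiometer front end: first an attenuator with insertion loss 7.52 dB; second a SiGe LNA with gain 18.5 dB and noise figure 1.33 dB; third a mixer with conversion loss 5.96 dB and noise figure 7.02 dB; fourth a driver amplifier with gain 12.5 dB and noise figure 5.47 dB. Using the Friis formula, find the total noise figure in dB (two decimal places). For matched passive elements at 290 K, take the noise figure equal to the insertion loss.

9.44 dB

Convert to linear (a loss of L dB is a gain of −L dB): F_i = 10^(NF_i/10), G_i = 10^(G_i,dB/10)
  Stage 1: F_1 = 10^(7.52/10) = 5.649, G_1 = 10^(−7.52/10) = 0.1770
  Stage 2: F_2 = 10^(1.33/10) = 1.358, G_2 = 10^(18.5/10) = 70.79
  Stage 3: F_3 = 10^(7.02/10) = 5.035, G_3 = 10^(−5.96/10) = 0.2535
  Stage 4: F_4 = 10^(5.47/10) = 3.524, G_4 = 10^(12.5/10) = 17.78
Friis cascade:
  F = 5.649 + (1.358 − 1)/0.1770 + (5.035 − 1)/12.53 + (3.524 − 1)/3.177 = 8.790
NF = 10 log₁₀(8.790) = 9.44 dB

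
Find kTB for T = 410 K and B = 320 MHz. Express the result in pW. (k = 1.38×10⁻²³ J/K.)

P_n = kTB = 1.38×10⁻²³ × 410 × 3.20×10⁸ = 1.81×10⁻¹² W = 1.81 pW

1.81 pW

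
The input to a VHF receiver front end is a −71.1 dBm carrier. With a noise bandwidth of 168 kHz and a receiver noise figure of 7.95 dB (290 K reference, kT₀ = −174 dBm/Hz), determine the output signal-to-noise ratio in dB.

42.7 dB

Noise floor: N = −174 + 10 log₁₀(B) + NF
10 log₁₀(1.68×10⁵) = 52.25 dB
N = −174 + 52.25 + 7.95 = −113.80 dBm
SNR = P_sig − N = −71.1 − (−113.80) = 42.70 dB → 42.7 dB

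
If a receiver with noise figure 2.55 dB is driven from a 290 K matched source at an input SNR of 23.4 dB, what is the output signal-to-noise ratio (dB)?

By definition F = SNR_in/SNR_out, so in dB: SNR_out = SNR_in − NF
SNR_out = 23.4 − 2.55 = 20.85 dB

20.85 dB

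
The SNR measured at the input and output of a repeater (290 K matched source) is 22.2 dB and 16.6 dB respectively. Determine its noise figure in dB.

5.6 dB

NF (dB) = SNR_in(dB) − SNR_out(dB) when the source is at T₀
NF = 22.2 − 16.6 = 5.6 dB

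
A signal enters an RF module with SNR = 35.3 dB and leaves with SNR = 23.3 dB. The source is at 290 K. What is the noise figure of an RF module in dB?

NF (dB) = SNR_in(dB) − SNR_out(dB) when the source is at T₀
NF = 35.3 − 23.3 = 12.0 dB

12.0 dB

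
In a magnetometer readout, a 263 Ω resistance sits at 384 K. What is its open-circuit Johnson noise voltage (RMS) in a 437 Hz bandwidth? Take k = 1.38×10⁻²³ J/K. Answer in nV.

49.4 nV

V_n = √(4kTRB)
4kTRB = 4 × 1.38×10⁻²³ × 384 × 2.63×10² × 4.37×10² = 2.44×10⁻¹⁵ V²
V_n = √(2.44×10⁻¹⁵) = 4.94×10⁻⁸ V = 49.4 nV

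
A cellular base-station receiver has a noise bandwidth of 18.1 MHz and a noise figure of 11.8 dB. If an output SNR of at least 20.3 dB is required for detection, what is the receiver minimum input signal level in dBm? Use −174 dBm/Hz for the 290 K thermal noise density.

Sensitivity = −174 + 10 log₁₀(B) + NF + SNR_min
= −174 + 72.58 + 11.8 + 20.3
= −69.32 dBm → −69.3 dBm

−69.3 dBm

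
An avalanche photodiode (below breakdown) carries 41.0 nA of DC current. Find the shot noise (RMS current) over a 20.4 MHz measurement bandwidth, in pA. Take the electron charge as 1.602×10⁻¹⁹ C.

518 pA

I_n = √(2qI·B)
2qI·B = 2 × 1.602×10⁻¹⁹ × 4.10×10⁻⁸ × 2.04×10⁷ = 2.68×10⁻¹⁹ A²
I_n = √(2.68×10⁻¹⁹) = 5.18×10⁻¹⁰ A = 518 pA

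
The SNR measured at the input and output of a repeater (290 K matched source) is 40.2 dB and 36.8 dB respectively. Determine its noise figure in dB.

NF (dB) = SNR_in(dB) − SNR_out(dB) when the source is at T₀
NF = 40.2 − 36.8 = 3.4 dB

3.4 dB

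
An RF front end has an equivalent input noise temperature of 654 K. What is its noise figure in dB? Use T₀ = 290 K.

F = 1 + T_e/T₀ = 1 + 654/290 = 3.25517
NF = 10 log₁₀(3.25517) = 5.13 dB

5.13 dB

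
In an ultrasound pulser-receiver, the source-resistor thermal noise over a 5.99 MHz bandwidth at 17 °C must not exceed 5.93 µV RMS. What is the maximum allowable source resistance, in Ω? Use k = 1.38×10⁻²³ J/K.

T = 17 °C + 273.15 = 290.15 K
Johnson–Nyquist: V_n = √(4kTRB) ⇒ R = V_n² / (4kTB)
4kTB = 4 × 1.38×10⁻²³ × 290.15 × 5.99×10⁶ = 9.59×10⁻¹⁴
R = (5.93×10⁻⁶)² / 9.59×10⁻¹⁴ = 3.67×10² Ω = 367 Ω

367 Ω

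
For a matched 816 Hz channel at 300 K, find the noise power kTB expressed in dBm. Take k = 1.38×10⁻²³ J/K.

P_n = kTB = 1.38×10⁻²³ × 300 × 8.16×10² = 3.38×10⁻¹⁸ W
In dBm: 10 log₁₀(3.38×10⁻¹⁸ / 10⁻³) = −144.7 dBm

−144.7 dBm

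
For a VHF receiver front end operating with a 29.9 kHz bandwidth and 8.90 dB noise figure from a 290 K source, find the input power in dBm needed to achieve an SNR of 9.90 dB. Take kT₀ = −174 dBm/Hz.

Sensitivity = −174 + 10 log₁₀(B) + NF + SNR_min
= −174 + 44.76 + 8.90 + 9.90
= −110.44 dBm → −110.4 dBm

−110.4 dBm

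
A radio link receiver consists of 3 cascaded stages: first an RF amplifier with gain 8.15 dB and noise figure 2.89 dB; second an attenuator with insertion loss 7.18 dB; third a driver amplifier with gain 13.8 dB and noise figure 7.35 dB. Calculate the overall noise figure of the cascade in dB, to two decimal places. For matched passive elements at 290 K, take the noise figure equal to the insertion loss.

7.88 dB

Convert to linear (a loss of L dB is a gain of −L dB): F_i = 10^(NF_i/10), G_i = 10^(G_i,dB/10)
  Stage 1: F_1 = 10^(2.89/10) = 1.945, G_1 = 10^(8.15/10) = 6.531
  Stage 2: F_2 = 10^(7.18/10) = 5.224, G_2 = 10^(−7.18/10) = 0.1914
  Stage 3: F_3 = 10^(7.35/10) = 5.433, G_3 = 10^(13.8/10) = 23.99
Friis cascade:
  F = 1.945 + (5.224 − 1)/6.531 + (5.433 − 1)/1.250 = 6.137
NF = 10 log₁₀(6.137) = 7.88 dB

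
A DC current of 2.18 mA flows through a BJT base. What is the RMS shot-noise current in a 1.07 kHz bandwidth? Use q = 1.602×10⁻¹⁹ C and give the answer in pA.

I_n = √(2qI·B)
2qI·B = 2 × 1.602×10⁻¹⁹ × 2.18×10⁻³ × 1.07×10³ = 7.47×10⁻¹⁹ A²
I_n = √(7.47×10⁻¹⁹) = 8.65×10⁻¹⁰ A = 865 pA

865 pA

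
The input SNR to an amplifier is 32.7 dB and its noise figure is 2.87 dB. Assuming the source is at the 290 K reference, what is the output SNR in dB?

29.83 dB

By definition F = SNR_in/SNR_out, so in dB: SNR_out = SNR_in − NF
SNR_out = 32.7 − 2.87 = 29.83 dB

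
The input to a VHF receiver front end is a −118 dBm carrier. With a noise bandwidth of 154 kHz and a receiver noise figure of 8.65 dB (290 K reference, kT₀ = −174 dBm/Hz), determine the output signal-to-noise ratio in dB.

−4.5 dB

Noise floor: N = −174 + 10 log₁₀(B) + NF
10 log₁₀(1.54×10⁵) = 51.88 dB
N = −174 + 51.88 + 8.65 = −113.47 dBm
SNR = P_sig − N = −118 − (−113.47) = −4.53 dB → −4.5 dB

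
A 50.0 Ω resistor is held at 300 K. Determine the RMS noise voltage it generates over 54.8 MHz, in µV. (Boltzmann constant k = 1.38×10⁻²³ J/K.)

6.74 µV

V_n = √(4kTRB)
4kTRB = 4 × 1.38×10⁻²³ × 300 × 5.00×10¹ × 5.48×10⁷ = 4.54×10⁻¹¹ V²
V_n = √(4.54×10⁻¹¹) = 6.74×10⁻⁶ V = 6.74 µV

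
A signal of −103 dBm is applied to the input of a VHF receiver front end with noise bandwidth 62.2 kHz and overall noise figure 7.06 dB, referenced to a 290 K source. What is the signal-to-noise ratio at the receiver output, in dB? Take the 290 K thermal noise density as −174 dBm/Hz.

16.0 dB

Noise floor: N = −174 + 10 log₁₀(B) + NF
10 log₁₀(6.22×10⁴) = 47.94 dB
N = −174 + 47.94 + 7.06 = −119.00 dBm
SNR = P_sig − N = −103 − (−119.00) = 16.00 dB → 16.0 dB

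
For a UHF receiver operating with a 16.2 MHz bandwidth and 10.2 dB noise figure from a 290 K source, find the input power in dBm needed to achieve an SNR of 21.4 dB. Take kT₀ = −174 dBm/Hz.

−70.3 dBm

Sensitivity = −174 + 10 log₁₀(B) + NF + SNR_min
= −174 + 72.1 + 10.2 + 21.4
= −70.3 dBm → −70.3 dBm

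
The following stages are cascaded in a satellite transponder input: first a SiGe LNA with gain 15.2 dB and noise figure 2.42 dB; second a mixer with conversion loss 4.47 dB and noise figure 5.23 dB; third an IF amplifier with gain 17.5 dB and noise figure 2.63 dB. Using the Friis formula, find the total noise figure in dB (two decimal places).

Convert to linear (a loss of L dB is a gain of −L dB): F_i = 10^(NF_i/10), G_i = 10^(G_i,dB/10)
  Stage 1: F_1 = 10^(2.42/10) = 1.746, G_1 = 10^(15.2/10) = 33.11
  Stage 2: F_2 = 10^(5.23/10) = 3.334, G_2 = 10^(−4.47/10) = 0.3573
  Stage 3: F_3 = 10^(2.63/10) = 1.832, G_3 = 10^(17.5/10) = 56.23
Friis cascade:
  F = 1.746 + (3.334 − 1)/33.11 + (1.832 − 1)/11.83 = 1.887
NF = 10 log₁₀(1.887) = 2.76 dB

2.76 dB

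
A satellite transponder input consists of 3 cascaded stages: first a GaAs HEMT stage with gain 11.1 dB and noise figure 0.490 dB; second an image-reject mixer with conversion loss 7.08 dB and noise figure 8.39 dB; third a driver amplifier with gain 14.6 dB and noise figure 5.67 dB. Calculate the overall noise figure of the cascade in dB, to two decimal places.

Convert to linear (a loss of L dB is a gain of −L dB): F_i = 10^(NF_i/10), G_i = 10^(G_i,dB/10)
  Stage 1: F_1 = 10^(0.490/10) = 1.119, G_1 = 10^(11.1/10) = 12.88
  Stage 2: F_2 = 10^(8.39/10) = 6.902, G_2 = 10^(−7.08/10) = 0.1959
  Stage 3: F_3 = 10^(5.67/10) = 3.690, G_3 = 10^(14.6/10) = 28.84
Friis cascade:
  F = 1.119 + (6.902 − 1)/12.88 + (3.690 − 1)/2.523 = 2.644
NF = 10 log₁₀(2.644) = 4.22 dB

4.22 dB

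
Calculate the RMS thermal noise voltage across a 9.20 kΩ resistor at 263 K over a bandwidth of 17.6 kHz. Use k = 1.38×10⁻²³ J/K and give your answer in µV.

V_n = √(4kTRB)
4kTRB = 4 × 1.38×10⁻²³ × 263 × 9.20×10³ × 1.76×10⁴ = 2.35×10⁻¹² V²
V_n = √(2.35×10⁻¹²) = 1.53×10⁻⁶ V = 1.53 µV

1.53 µV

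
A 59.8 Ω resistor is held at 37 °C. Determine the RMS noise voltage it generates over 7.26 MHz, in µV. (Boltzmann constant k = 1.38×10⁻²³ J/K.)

T = 37 °C + 273.15 = 310.15 K
V_n = √(4kTRB)
4kTRB = 4 × 1.38×10⁻²³ × 310.15 × 5.98×10¹ × 7.26×10⁶ = 7.43×10⁻¹² V²
V_n = √(7.43×10⁻¹²) = 2.73×10⁻⁶ V = 2.73 µV

2.73 µV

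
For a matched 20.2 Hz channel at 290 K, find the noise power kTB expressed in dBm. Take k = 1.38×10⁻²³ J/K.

−160.9 dBm

P_n = kTB = 1.38×10⁻²³ × 290 × 2.02×10¹ = 8.08×10⁻²⁰ W
In dBm: 10 log₁₀(8.08×10⁻²⁰ / 10⁻³) = −160.9 dBm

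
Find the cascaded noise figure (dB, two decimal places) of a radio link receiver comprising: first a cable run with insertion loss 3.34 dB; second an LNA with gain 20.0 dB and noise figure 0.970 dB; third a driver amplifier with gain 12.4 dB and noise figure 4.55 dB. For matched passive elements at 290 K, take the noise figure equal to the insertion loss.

Convert to linear (a loss of L dB is a gain of −L dB): F_i = 10^(NF_i/10), G_i = 10^(G_i,dB/10)
  Stage 1: F_1 = 10^(3.34/10) = 2.158, G_1 = 10^(−3.34/10) = 0.4634
  Stage 2: F_2 = 10^(0.970/10) = 1.250, G_2 = 10^(20.0/10) = 100.0
  Stage 3: F_3 = 10^(4.55/10) = 2.851, G_3 = 10^(12.4/10) = 17.38
Friis cascade:
  F = 2.158 + (1.250 − 1)/0.4634 + (2.851 − 1)/46.34 = 2.738
NF = 10 log₁₀(2.738) = 4.37 dB

4.37 dB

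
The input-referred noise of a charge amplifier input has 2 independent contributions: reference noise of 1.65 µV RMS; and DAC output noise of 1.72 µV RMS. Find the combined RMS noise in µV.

Uncorrelated sources add in power (mean-square): V_tot = √(ΣV_i²)
V_tot = √[(1.65×10⁻⁶)² + (1.72×10⁻⁶)²] = 2.38×10⁻⁶ V = 2.38 µV

2.38 µV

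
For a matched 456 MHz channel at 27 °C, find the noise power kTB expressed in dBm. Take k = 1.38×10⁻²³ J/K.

−87.2 dBm

T = 27 °C + 273.15 = 300.15 K
P_n = kTB = 1.38×10⁻²³ × 300.15 × 4.56×10⁸ = 1.89×10⁻¹² W
In dBm: 10 log₁₀(1.89×10⁻¹² / 10⁻³) = −87.2 dBm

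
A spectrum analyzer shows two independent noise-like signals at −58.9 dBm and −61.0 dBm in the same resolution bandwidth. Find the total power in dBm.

Convert to linear, add, convert back:
P₁ = 1.29×10⁻⁹ W, P₂ = 7.94×10⁻¹⁰ W
P_tot = 2.08×10⁻⁹ W → 10 log₁₀(P_tot / 10⁻³) = −56.8 dBm

−56.8 dBm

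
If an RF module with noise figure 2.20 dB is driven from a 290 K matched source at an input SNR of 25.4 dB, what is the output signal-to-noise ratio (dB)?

By definition F = SNR_in/SNR_out, so in dB: SNR_out = SNR_in − NF
SNR_out = 25.4 − 2.20 = 23.20 dB

23.20 dB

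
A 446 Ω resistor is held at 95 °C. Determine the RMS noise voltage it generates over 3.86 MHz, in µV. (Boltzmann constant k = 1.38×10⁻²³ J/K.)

T = 95 °C + 273.15 = 368.15 K
V_n = √(4kTRB)
4kTRB = 4 × 1.38×10⁻²³ × 368.15 × 4.46×10² × 3.86×10⁶ = 3.50×10⁻¹¹ V²
V_n = √(3.50×10⁻¹¹) = 5.91×10⁻⁶ V = 5.91 µV

5.91 µV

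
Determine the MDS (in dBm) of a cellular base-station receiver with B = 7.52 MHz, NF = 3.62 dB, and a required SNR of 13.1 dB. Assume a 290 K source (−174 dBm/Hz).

−88.5 dBm

Sensitivity = −174 + 10 log₁₀(B) + NF + SNR_min
= −174 + 68.76 + 3.62 + 13.1
= −88.52 dBm → −88.5 dBm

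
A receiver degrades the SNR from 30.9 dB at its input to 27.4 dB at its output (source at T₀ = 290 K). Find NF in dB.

NF (dB) = SNR_in(dB) − SNR_out(dB) when the source is at T₀
NF = 30.9 − 27.4 = 3.5 dB

3.5 dB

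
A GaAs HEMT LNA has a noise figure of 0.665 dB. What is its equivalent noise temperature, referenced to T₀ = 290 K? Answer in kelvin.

48.0 K

F = 10^(0.665/10) = 1.16547
T_e = (F − 1)·T₀ = (1.16547 − 1) × 290 = 48.0 K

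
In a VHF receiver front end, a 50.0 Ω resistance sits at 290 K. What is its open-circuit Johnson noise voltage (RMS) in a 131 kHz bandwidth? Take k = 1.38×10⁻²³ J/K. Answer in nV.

V_n = √(4kTRB)
4kTRB = 4 × 1.38×10⁻²³ × 290 × 5.00×10¹ × 1.31×10⁵ = 1.05×10⁻¹³ V²
V_n = √(1.05×10⁻¹³) = 3.24×10⁻⁷ V = 324 nV

324 nV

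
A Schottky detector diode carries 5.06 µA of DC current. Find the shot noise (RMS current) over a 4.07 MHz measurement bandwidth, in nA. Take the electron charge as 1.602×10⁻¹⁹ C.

2.57 nA

I_n = √(2qI·B)
2qI·B = 2 × 1.602×10⁻¹⁹ × 5.06×10⁻⁶ × 4.07×10⁶ = 6.60×10⁻¹⁸ A²
I_n = √(6.60×10⁻¹⁸) = 2.57×10⁻⁹ A = 2.57 nA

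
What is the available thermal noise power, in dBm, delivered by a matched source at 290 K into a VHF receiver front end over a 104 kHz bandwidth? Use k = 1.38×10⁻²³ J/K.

−123.8 dBm

P_n = kTB = 1.38×10⁻²³ × 290 × 1.04×10⁵ = 4.16×10⁻¹⁶ W
In dBm: 10 log₁₀(4.16×10⁻¹⁶ / 10⁻³) = −123.8 dBm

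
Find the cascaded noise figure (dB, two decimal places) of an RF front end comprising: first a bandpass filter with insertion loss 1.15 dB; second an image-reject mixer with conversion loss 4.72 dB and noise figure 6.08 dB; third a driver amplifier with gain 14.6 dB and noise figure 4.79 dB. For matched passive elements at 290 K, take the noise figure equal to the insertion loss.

Convert to linear (a loss of L dB is a gain of −L dB): F_i = 10^(NF_i/10), G_i = 10^(G_i,dB/10)
  Stage 1: F_1 = 10^(1.15/10) = 1.303, G_1 = 10^(−1.15/10) = 0.7674
  Stage 2: F_2 = 10^(6.08/10) = 4.055, G_2 = 10^(−4.72/10) = 0.3373
  Stage 3: F_3 = 10^(4.79/10) = 3.013, G_3 = 10^(14.6/10) = 28.84
Friis cascade:
  F = 1.303 + (4.055 − 1)/0.7674 + (3.013 − 1)/0.2588 = 13.06
NF = 10 log₁₀(13.06) = 11.16 dB

11.16 dB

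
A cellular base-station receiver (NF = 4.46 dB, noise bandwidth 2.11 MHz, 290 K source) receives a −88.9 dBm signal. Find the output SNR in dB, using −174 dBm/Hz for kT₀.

17.4 dB

Noise floor: N = −174 + 10 log₁₀(B) + NF
10 log₁₀(2.11×10⁶) = 63.24 dB
N = −174 + 63.24 + 4.46 = −106.30 dBm
SNR = P_sig − N = −88.9 − (−106.30) = 17.40 dB → 17.4 dB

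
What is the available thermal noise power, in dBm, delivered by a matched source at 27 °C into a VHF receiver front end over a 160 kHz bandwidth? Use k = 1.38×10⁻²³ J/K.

T = 27 °C + 273.15 = 300.15 K
P_n = kTB = 1.38×10⁻²³ × 300.15 × 1.60×10⁵ = 6.63×10⁻¹⁶ W
In dBm: 10 log₁₀(6.63×10⁻¹⁶ / 10⁻³) = −121.8 dBm

−121.8 dBm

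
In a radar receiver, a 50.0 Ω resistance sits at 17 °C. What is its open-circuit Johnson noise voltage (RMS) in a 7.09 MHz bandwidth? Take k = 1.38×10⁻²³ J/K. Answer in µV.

2.38 µV

T = 17 °C + 273.15 = 290.15 K
V_n = √(4kTRB)
4kTRB = 4 × 1.38×10⁻²³ × 290.15 × 5.00×10¹ × 7.09×10⁶ = 5.68×10⁻¹² V²
V_n = √(5.68×10⁻¹²) = 2.38×10⁻⁶ V = 2.38 µV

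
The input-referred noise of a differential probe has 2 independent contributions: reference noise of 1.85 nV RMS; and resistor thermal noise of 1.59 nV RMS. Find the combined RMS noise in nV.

2.44 nV

Uncorrelated sources add in power (mean-square): V_tot = √(ΣV_i²)
V_tot = √[(1.85×10⁻⁹)² + (1.59×10⁻⁹)²] = 2.44×10⁻⁹ V = 2.44 nV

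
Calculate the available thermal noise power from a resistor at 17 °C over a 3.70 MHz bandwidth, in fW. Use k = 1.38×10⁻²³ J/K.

T = 17 °C + 273.15 = 290.15 K
P_n = kTB = 1.38×10⁻²³ × 290.15 × 3.70×10⁶ = 1.48×10⁻¹⁴ W = 14.8 fW

14.8 fW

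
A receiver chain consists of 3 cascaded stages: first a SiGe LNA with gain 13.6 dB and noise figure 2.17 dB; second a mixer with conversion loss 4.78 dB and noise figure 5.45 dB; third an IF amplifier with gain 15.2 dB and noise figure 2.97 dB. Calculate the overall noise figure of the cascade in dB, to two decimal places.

Convert to linear (a loss of L dB is a gain of −L dB): F_i = 10^(NF_i/10), G_i = 10^(G_i,dB/10)
  Stage 1: F_1 = 10^(2.17/10) = 1.648, G_1 = 10^(13.6/10) = 22.91
  Stage 2: F_2 = 10^(5.45/10) = 3.508, G_2 = 10^(−4.78/10) = 0.3327
  Stage 3: F_3 = 10^(2.97/10) = 1.982, G_3 = 10^(15.2/10) = 33.11
Friis cascade:
  F = 1.648 + (3.508 − 1)/22.91 + (1.982 − 1)/7.621 = 1.886
NF = 10 log₁₀(1.886) = 2.76 dB

2.76 dB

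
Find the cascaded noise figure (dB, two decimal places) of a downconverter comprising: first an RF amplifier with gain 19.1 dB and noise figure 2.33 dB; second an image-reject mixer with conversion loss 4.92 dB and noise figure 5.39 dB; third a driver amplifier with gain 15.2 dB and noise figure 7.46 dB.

2.82 dB

Convert to linear (a loss of L dB is a gain of −L dB): F_i = 10^(NF_i/10), G_i = 10^(G_i,dB/10)
  Stage 1: F_1 = 10^(2.33/10) = 1.710, G_1 = 10^(19.1/10) = 81.28
  Stage 2: F_2 = 10^(5.39/10) = 3.459, G_2 = 10^(−4.92/10) = 0.3221
  Stage 3: F_3 = 10^(7.46/10) = 5.572, G_3 = 10^(15.2/10) = 33.11
Friis cascade:
  F = 1.710 + (3.459 − 1)/81.28 + (5.572 − 1)/26.18 = 1.915
NF = 10 log₁₀(1.915) = 2.82 dB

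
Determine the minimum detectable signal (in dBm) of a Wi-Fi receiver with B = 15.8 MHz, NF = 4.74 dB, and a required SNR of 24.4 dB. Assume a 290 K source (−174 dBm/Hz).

−72.9 dBm

Sensitivity = −174 + 10 log₁₀(B) + NF + SNR_min
= −174 + 71.99 + 4.74 + 24.4
= −72.87 dBm → −72.9 dBm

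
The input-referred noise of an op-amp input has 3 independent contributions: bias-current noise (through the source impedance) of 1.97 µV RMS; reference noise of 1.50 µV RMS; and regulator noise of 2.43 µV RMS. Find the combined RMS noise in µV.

Uncorrelated sources add in power (mean-square): V_tot = √(ΣV_i²)
V_tot = √[(1.97×10⁻⁶)² + (1.50×10⁻⁶)² + (2.43×10⁻⁶)²] = 3.47×10⁻⁶ V = 3.47 µV

3.47 µV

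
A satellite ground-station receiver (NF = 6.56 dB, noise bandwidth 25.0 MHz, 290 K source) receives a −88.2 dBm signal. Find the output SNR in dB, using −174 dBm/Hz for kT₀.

Noise floor: N = −174 + 10 log₁₀(B) + NF
10 log₁₀(2.50×10⁷) = 73.98 dB
N = −174 + 73.98 + 6.56 = −93.46 dBm
SNR = P_sig − N = −88.2 − (−93.46) = 5.26 dB → 5.3 dB

5.3 dB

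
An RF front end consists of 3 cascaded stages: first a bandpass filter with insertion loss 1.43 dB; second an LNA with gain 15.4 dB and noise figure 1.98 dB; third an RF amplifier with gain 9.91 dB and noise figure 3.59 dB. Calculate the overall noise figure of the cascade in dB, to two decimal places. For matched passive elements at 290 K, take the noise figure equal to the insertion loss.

Convert to linear (a loss of L dB is a gain of −L dB): F_i = 10^(NF_i/10), G_i = 10^(G_i,dB/10)
  Stage 1: F_1 = 10^(1.43/10) = 1.390, G_1 = 10^(−1.43/10) = 0.7194
  Stage 2: F_2 = 10^(1.98/10) = 1.578, G_2 = 10^(15.4/10) = 34.67
  Stage 3: F_3 = 10^(3.59/10) = 2.286, G_3 = 10^(9.91/10) = 9.795
Friis cascade:
  F = 1.390 + (1.578 − 1)/0.7194 + (2.286 − 1)/24.95 = 2.244
NF = 10 log₁₀(2.244) = 3.51 dB

3.51 dB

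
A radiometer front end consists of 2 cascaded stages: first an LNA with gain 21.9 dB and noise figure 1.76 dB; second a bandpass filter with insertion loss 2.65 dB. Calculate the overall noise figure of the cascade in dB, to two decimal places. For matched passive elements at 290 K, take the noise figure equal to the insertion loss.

Convert to linear (a loss of L dB is a gain of −L dB): F_i = 10^(NF_i/10), G_i = 10^(G_i,dB/10)
  Stage 1: F_1 = 10^(1.76/10) = 1.500, G_1 = 10^(21.9/10) = 154.9
  Stage 2: F_2 = 10^(2.65/10) = 1.841, G_2 = 10^(−2.65/10) = 0.5433
Friis cascade:
  F = 1.500 + (1.841 − 1)/154.9 = 1.505
NF = 10 log₁₀(1.505) = 1.78 dB

1.78 dB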